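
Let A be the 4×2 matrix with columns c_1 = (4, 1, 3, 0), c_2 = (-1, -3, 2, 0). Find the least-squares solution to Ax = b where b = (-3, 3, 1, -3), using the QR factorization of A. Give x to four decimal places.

x = (-0.2424, -0.3030)

q_1 = c_1/‖c_1‖ = (4, 1, 3, 0)/5.0990 = (0.7845, 0.1961, 0.5883, 0.0000).
r_{12} = q_1·c_2 = -0.1961.
u_2 = c_2 + 0.1961·q_1 = (-0.8462, -2.9615, 2.1154, 0.0000).
‖u_2‖ = 3.7365, so q_2 = (-0.2265, -0.7926, 0.5661, 0.0000).
Qᵀb = (-1.1767, -1.1323).
Back-substitute: x_2 = -1.1323/3.7365 = -0.3030.
x_1 = (-1.1767 + 0.1961·(-0.3030))/5.0990 = -0.2424.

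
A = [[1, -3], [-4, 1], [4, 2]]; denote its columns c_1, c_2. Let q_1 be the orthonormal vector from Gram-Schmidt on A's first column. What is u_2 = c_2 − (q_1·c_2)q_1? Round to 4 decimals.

u_2 = (-3.0303, 1.1212, 1.8788)

c_1 = (1, -4, 4); ‖c_1‖ = 5.7446, so q_1 = (0.1741, -0.6963, 0.6963).
q_1·c_2 = 0.1741·(-3) + (-0.6963)·1 + 0.6963·2 = 0.1741.
u_2 = c_2 − 0.1741·q_1 = (-3.0303, 1.1212, 1.8788).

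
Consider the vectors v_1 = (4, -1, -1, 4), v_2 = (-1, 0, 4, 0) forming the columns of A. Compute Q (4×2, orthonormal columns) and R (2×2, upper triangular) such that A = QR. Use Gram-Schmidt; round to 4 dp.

Q = [[0.6860, -0.0151], [-0.1715, -0.0605], [-0.1715, 0.9683], [0.6860, 0.2421]], R = [[5.8310, -1.3720], [0.0000, 3.8881]]

v_1 = (4, -1, -1, 4); ‖v_1‖ = 5.8310, so e_1 = (0.6860, -0.1715, -0.1715, 0.6860).
e_1·v_2 = 0.6860·(-1) + (-0.1715)·0 + (-0.1715)·4 + 0.6860·0 = -1.3720.
u_2 = v_2 + 1.3720·e_1 = (-0.0588, -0.2353, 3.7647, 0.9412).
‖u_2‖ = 3.8881, so e_2 = (-0.0151, -0.0605, 0.9683, 0.2421).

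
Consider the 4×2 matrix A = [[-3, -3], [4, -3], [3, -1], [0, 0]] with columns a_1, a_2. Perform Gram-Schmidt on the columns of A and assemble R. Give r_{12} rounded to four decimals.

r_{12} = -1.0290

q_1 = a_1/‖a_1‖ = (-3, 4, 3, 0)/5.8310 = (-0.5145, 0.6860, 0.5145, 0.0000).
r_{12} = q_1·a_2 = -1.0290.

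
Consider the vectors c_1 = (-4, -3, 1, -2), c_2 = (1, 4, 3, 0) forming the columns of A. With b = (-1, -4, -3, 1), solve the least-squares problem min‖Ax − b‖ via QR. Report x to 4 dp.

x = (-0.0851, -1.0426)

c_1 = (-4, -3, 1, -2); ‖c_1‖ = 5.4772, so e_1 = (-0.7303, -0.5477, 0.1826, -0.3651).
e_1·c_2 = (-0.7303)·1 + (-0.5477)·4 + 0.1826·3 + (-0.3651)·0 = -2.3735.
u_2 = c_2 + 2.3735·e_1 = (-0.7333, 2.7000, 3.4333, -0.8667).
‖u_2‖ = 4.5129, so e_2 = (-0.1625, 0.5983, 0.7608, -0.1920).
Qᵀb = (2.0083, -4.7050).
Back-substitute: x_2 = -4.7050/4.5129 = -1.0426.
x_1 = (2.0083 + 2.3735·(-1.0426))/5.4772 = -0.0851.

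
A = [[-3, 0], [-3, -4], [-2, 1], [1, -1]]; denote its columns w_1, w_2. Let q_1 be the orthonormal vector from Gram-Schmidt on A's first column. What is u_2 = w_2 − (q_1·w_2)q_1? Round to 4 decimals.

u_2 = (1.1739, -2.8261, 1.7826, -1.3913)

w_1 = (-3, -3, -2, 1); ‖w_1‖ = 4.7958, so q_1 = (-0.6255, -0.6255, -0.4170, 0.2085).
q_1·w_2 = (-0.6255)·0 + (-0.6255)·(-4) + (-0.4170)·1 + 0.2085·(-1) = 1.8766.
u_2 = w_2 − 1.8766·q_1 = (1.1739, -2.8261, 1.7826, -1.3913).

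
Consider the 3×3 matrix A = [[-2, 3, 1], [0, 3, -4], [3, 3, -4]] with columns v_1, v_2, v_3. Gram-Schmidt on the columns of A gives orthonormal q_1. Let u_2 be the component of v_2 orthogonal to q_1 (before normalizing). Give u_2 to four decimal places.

q_1 = v_1/‖v_1‖ = (-2, 0, 3)/3.6056 = (-0.5547, 0.0000, 0.8321).
r_{12} = q_1·v_2 = 0.8321.
u_2 = v_2 − 0.8321·q_1 = (3.4615, 3.0000, 2.3077).

u_2 = (3.4615, 3.0000, 2.3077)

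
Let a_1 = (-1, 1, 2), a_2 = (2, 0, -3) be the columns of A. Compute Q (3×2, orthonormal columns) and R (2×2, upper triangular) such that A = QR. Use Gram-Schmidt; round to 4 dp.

Q = [[-0.4082, 0.4364], [0.4082, 0.8729], [0.8165, -0.2182]], R = [[2.4495, -3.2660], [0.0000, 1.5275]]

a_1 = (-1, 1, 2); ‖a_1‖ = 2.4495, so q_1 = (-0.4082, 0.4082, 0.8165).
q_1·a_2 = (-0.4082)·2 + 0.4082·0 + 0.8165·(-3) = -3.2660.
u_2 = a_2 + 3.2660·q_1 = (0.6667, 1.3333, -0.3333).
‖u_2‖ = 1.5275, so q_2 = (0.4364, 0.8729, -0.2182).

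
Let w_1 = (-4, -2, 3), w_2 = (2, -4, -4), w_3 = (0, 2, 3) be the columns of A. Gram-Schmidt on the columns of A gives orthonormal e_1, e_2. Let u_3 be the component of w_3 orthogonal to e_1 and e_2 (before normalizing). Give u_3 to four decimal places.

w_1 = (-4, -2, 3); ‖w_1‖ = 5.3852, so e_1 = (-0.7428, -0.3714, 0.5571).
e_1·w_2 = (-0.7428)·2 + (-0.3714)·(-4) + 0.5571·(-4) = -2.2283.
u_2 = w_2 + 2.2283·e_1 = (0.3448, -4.8276, -2.7586).
‖u_2‖ = 5.5709, so e_2 = (0.0619, -0.8666, -0.4952).
e_1·w_3 = (-0.7428)·0 + (-0.3714)·2 + 0.5571·3 = 0.9285; e_2·w_3 = 0.0619·0 + (-0.8666)·2 + (-0.4952)·3 = -3.2187.
u_3 = w_3 − 0.9285·e_1 + 3.2187·e_2 = (0.8889, -0.4444, 0.8889).

u_3 = (0.8889, -0.4444, 0.8889)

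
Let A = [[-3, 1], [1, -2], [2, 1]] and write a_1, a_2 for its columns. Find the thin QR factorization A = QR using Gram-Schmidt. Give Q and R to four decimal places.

q_1 = a_1/‖a_1‖ = (-3, 1, 2)/3.7417 = (-0.8018, 0.2673, 0.5345).
r_{12} = q_1·a_2 = -0.8018.
u_2 = a_2 + 0.8018·q_1 = (0.3571, -1.7857, 1.4286).
‖u_2‖ = 2.3146, so q_2 = (0.1543, -0.7715, 0.6172).

Q = [[-0.8018, 0.1543], [0.2673, -0.7715], [0.5345, 0.6172]], R = [[3.7417, -0.8018], [0.0000, 2.3146]]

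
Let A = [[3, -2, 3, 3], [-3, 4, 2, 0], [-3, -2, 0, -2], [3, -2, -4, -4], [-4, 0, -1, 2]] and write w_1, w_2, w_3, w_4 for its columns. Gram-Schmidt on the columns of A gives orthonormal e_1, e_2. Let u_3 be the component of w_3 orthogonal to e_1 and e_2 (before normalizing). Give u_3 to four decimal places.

u_3 = (3.6537, 0.5866, 0.8657, -3.3463, -0.8587)

w_1 = (3, -3, -3, 3, -4); ‖w_1‖ = 7.2111, so e_1 = (0.4160, -0.4160, -0.4160, 0.4160, -0.5547).
e_1·w_2 = 0.4160·(-2) + (-0.4160)·4 + (-0.4160)·(-2) + 0.4160·(-2) + (-0.5547)·0 = -2.4962.
u_2 = w_2 + 2.4962·e_1 = (-0.9615, 2.9615, -3.0385, -0.9615, -1.3846).
‖u_2‖ = 4.6658, so e_2 = (-0.2061, 0.6347, -0.6512, -0.2061, -0.2968).
e_1·w_3 = 0.4160·3 + (-0.4160)·2 + (-0.4160)·0 + 0.4160·(-4) + (-0.5547)·(-1) = -0.6934; e_2·w_3 = (-0.2061)·3 + 0.6347·2 + (-0.6512)·0 + (-0.2061)·(-4) + (-0.2968)·(-1) = 1.7723.
u_3 = w_3 + 0.6934·e_1 − 1.7723·e_2 = (3.6537, 0.5866, 0.8657, -3.3463, -0.8587).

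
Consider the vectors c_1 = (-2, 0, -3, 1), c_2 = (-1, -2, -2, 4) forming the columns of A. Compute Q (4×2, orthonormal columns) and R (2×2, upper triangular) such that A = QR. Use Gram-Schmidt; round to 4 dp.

Q = [[-0.5345, 0.1862], [0.0000, -0.5214], [-0.8018, 0.1490], [0.2673, 0.8193]], R = [[3.7417, 3.2071], [0.0000, 3.8359]]

c_1 = (-2, 0, -3, 1); ‖c_1‖ = 3.7417, so e_1 = (-0.5345, 0.0000, -0.8018, 0.2673).
e_1·c_2 = (-0.5345)·(-1) + 0.0000·(-2) + (-0.8018)·(-2) + 0.2673·4 = 3.2071.
u_2 = c_2 − 3.2071·e_1 = (0.7143, -2.0000, 0.5714, 3.1429).
‖u_2‖ = 3.8359, so e_2 = (0.1862, -0.5214, 0.1490, 0.8193).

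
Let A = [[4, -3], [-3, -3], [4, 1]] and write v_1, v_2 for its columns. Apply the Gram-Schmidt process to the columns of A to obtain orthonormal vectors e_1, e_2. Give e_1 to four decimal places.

e_1 = (0.6247, -0.4685, 0.6247)

v_1 = (4, -3, 4); ‖v_1‖ = 6.4031, so e_1 = (0.6247, -0.4685, 0.6247).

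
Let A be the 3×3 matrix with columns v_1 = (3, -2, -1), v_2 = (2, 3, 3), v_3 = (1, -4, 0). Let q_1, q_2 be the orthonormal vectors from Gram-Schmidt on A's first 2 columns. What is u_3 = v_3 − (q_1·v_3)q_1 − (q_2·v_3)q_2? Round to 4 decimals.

v_1 = (3, -2, -1); ‖v_1‖ = 3.7417, so q_1 = (0.8018, -0.5345, -0.2673).
q_1·v_2 = 0.8018·2 + (-0.5345)·3 + (-0.2673)·3 = -0.8018.
u_2 = v_2 + 0.8018·q_1 = (2.6429, 2.5714, 2.7857).
‖u_2‖ = 4.6214, so q_2 = (0.5719, 0.5564, 0.6028).
q_1·v_3 = 0.8018·1 + (-0.5345)·(-4) + (-0.2673)·0 = 2.9399; q_2·v_3 = 0.5719·1 + 0.5564·(-4) + 0.6028·0 = -1.6538.
u_3 = v_3 − 2.9399·q_1 + 1.6538·q_2 = (-0.4114, -1.5084, 1.7826).

u_3 = (-0.4114, -1.5084, 1.7826)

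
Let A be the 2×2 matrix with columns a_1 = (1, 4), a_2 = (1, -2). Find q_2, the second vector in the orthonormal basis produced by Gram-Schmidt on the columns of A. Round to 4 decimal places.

q_2 = (0.9701, -0.2425)

a_1 = (1, 4); ‖a_1‖ = 4.1231, so q_1 = (0.2425, 0.9701).
q_1·a_2 = 0.2425·1 + 0.9701·(-2) = -1.6977.
u_2 = a_2 + 1.6977·q_1 = (1.4118, -0.3529).
‖u_2‖ = 1.4552, so q_2 = (0.9701, -0.2425).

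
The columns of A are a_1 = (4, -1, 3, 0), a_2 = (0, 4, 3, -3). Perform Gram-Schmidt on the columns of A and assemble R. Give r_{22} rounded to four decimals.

a_1 = (4, -1, 3, 0); ‖a_1‖ = 5.0990, so q_1 = (0.7845, -0.1961, 0.5883, 0.0000).
q_1·a_2 = 0.7845·0 + (-0.1961)·4 + 0.5883·3 + 0.0000·(-3) = 0.9806.
u_2 = a_2 − 0.9806·q_1 = (-0.7692, 4.1923, 2.4231, -3.0000).
r_{22} = ‖u_2‖ = 5.7479.

r_{22} = 5.7479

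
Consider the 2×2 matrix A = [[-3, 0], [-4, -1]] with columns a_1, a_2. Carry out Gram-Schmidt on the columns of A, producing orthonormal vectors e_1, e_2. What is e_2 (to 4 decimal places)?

e_2 = (0.8000, -0.6000)

a_1 = (-3, -4); ‖a_1‖ = 5.0000, so e_1 = (-0.6000, -0.8000).
e_1·a_2 = (-0.6000)·0 + (-0.8000)·(-1) = 0.8000.
u_2 = a_2 − 0.8000·e_1 = (0.4800, -0.3600).
‖u_2‖ = 0.6000, so e_2 = (0.8000, -0.6000).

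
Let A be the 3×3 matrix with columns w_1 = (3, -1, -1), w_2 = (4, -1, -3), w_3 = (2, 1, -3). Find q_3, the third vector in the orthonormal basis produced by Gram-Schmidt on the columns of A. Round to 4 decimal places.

q_3 = (0.3651, 0.9129, 0.1826)

q_1 = w_1/‖w_1‖ = (3, -1, -1)/3.3166 = (0.9045, -0.3015, -0.3015).
r_{12} = q_1·w_2 = 4.8242.
u_2 = w_2 − 4.8242·q_1 = (-0.3636, 0.4545, -1.5455).
‖u_2‖ = 1.6514, so q_2 = (-0.2202, 0.2752, -0.9358).
r_{13} = q_1·w_3 = 2.4121; r_{23} = q_2·w_3 = 2.6423.
u_3 = w_3 − 2.4121·q_1 − 2.6423·q_2 = (0.4000, 1.0000, 0.2000).
‖u_3‖ = 1.0954, so q_3 = (0.3651, 0.9129, 0.1826).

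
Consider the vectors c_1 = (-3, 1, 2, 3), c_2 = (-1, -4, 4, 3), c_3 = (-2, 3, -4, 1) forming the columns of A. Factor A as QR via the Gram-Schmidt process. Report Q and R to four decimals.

c_1 = (-3, 1, 2, 3); ‖c_1‖ = 4.7958, so e_1 = (-0.6255, 0.2085, 0.4170, 0.6255).
e_1·c_2 = (-0.6255)·(-1) + 0.2085·(-4) + 0.4170·4 + 0.6255·3 = 3.3362.
u_2 = c_2 − 3.3362·e_1 = (1.0870, -4.6957, 2.6087, 0.9130).
‖u_2‖ = 5.5560, so e_2 = (0.1956, -0.8451, 0.4695, 0.1643).
e_1·c_3 = (-0.6255)·(-2) + 0.2085·3 + 0.4170·(-4) + 0.6255·1 = 0.8341; e_2·c_3 = 0.1956·(-2) + (-0.8451)·3 + 0.4695·(-4) + 0.1643·1 = -4.6405.
u_3 = c_3 − 0.8341·e_1 + 4.6405·e_2 = (-0.5704, -1.0958, -2.1690, 1.2408).
‖u_3‖ = 2.7875, so e_3 = (-0.2046, -0.3931, -0.7781, 0.4451).

Q = [[-0.6255, 0.1956, -0.2046], [0.2085, -0.8451, -0.3931], [0.4170, 0.4695, -0.7781], [0.6255, 0.1643, 0.4451]], R = [[4.7958, 3.3362, 0.8341], [0.0000, 5.5560, -4.6405], [0.0000, 0.0000, 2.7875]]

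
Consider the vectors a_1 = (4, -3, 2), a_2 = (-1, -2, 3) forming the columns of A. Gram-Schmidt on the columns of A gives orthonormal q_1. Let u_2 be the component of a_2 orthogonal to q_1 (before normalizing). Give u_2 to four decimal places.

u_2 = (-2.1034, -1.1724, 2.4483)

q_1 = a_1/‖a_1‖ = (4, -3, 2)/5.3852 = (0.7428, -0.5571, 0.3714).
r_{12} = q_1·a_2 = 1.4856.
u_2 = a_2 − 1.4856·q_1 = (-2.1034, -1.1724, 2.4483).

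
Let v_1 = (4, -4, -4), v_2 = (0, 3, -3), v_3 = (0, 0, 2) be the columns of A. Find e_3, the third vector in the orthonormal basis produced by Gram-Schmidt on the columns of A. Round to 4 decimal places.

e_3 = (0.8165, 0.4082, 0.4082)

v_1 = (4, -4, -4); ‖v_1‖ = 6.9282, so e_1 = (0.5774, -0.5774, -0.5774).
e_1·v_2 = 0.5774·0 + (-0.5774)·3 + (-0.5774)·(-3) = 0.0000.
u_2 = v_2 + 0.0000·e_1 = (0.0000, 3.0000, -3.0000).
‖u_2‖ = 4.2426, so e_2 = (0.0000, 0.7071, -0.7071).
e_1·v_3 = 0.5774·0 + (-0.5774)·0 + (-0.5774)·2 = -1.1547; e_2·v_3 = 0.0000·0 + 0.7071·0 + (-0.7071)·2 = -1.4142.
u_3 = v_3 + 1.1547·e_1 + 1.4142·e_2 = (0.6667, 0.3333, 0.3333).
‖u_3‖ = 0.8165, so e_3 = (0.8165, 0.4082, 0.4082).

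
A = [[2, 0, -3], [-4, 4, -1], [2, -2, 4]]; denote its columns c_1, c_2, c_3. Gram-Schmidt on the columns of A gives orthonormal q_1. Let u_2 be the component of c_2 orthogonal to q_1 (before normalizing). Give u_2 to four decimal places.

q_1 = c_1/‖c_1‖ = (2, -4, 2)/4.8990 = (0.4082, -0.8165, 0.4082).
r_{12} = q_1·c_2 = -4.0825.
u_2 = c_2 + 4.0825·q_1 = (1.6667, 0.6667, -0.3333).

u_2 = (1.6667, 0.6667, -0.3333)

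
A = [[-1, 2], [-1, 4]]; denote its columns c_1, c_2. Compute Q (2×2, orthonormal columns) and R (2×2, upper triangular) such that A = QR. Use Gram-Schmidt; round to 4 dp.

c_1 = (-1, -1); ‖c_1‖ = 1.4142, so q_1 = (-0.7071, -0.7071).
q_1·c_2 = (-0.7071)·2 + (-0.7071)·4 = -4.2426.
u_2 = c_2 + 4.2426·q_1 = (-1.0000, 1.0000).
‖u_2‖ = 1.4142, so q_2 = (-0.7071, 0.7071).

Q = [[-0.7071, -0.7071], [-0.7071, 0.7071]], R = [[1.4142, -4.2426], [0.0000, 1.4142]]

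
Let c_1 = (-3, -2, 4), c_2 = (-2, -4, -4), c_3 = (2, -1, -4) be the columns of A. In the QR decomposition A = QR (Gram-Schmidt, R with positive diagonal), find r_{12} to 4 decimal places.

c_1 = (-3, -2, 4); ‖c_1‖ = 5.3852, so q_1 = (-0.5571, -0.3714, 0.7428).
r_{12} = q_1·c_2 = -0.3714.

r_{12} = -0.3714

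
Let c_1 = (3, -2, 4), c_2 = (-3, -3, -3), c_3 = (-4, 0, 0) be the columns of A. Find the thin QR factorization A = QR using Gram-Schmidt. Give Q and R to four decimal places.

Q = [[0.5571, -0.3302, -0.7620], [-0.3714, -0.9197, 0.1270], [0.7428, -0.2122, 0.6350]], R = [[5.3852, -2.7854, -2.2283], [0.0000, 4.3865, 1.3207], [0.0000, 0.0000, 3.0480]]

c_1 = (3, -2, 4); ‖c_1‖ = 5.3852, so q_1 = (0.5571, -0.3714, 0.7428).
q_1·c_2 = 0.5571·(-3) + (-0.3714)·(-3) + 0.7428·(-3) = -2.7854.
u_2 = c_2 + 2.7854·q_1 = (-1.4483, -4.0345, -0.9310).
‖u_2‖ = 4.3865, so q_2 = (-0.3302, -0.9197, -0.2122).
q_1·c_3 = 0.5571·(-4) + (-0.3714)·0 + 0.7428·0 = -2.2283; q_2·c_3 = (-0.3302)·(-4) + (-0.9197)·0 + (-0.2122)·0 = 1.3207.
u_3 = c_3 + 2.2283·q_1 − 1.3207·q_2 = (-2.3226, 0.3871, 1.9355).
‖u_3‖ = 3.0480, so q_3 = (-0.7620, 0.1270, 0.6350).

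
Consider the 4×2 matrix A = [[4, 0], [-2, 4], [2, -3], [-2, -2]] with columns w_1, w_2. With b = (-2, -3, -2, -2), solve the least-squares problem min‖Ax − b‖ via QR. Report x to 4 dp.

x = (-0.1096, -0.1067)

w_1 = (4, -2, 2, -2); ‖w_1‖ = 5.2915, so e_1 = (0.7559, -0.3780, 0.3780, -0.3780).
e_1·w_2 = 0.7559·0 + (-0.3780)·4 + 0.3780·(-3) + (-0.3780)·(-2) = -1.8898.
u_2 = w_2 + 1.8898·e_1 = (1.4286, 3.2857, -2.2857, -2.7143).
‖u_2‖ = 5.0427, so e_2 = (0.2833, 0.6516, -0.4533, -0.5383).
Qᵀb = (-0.3780, -0.5383).
Back-substitute: x_2 = -0.5383/5.0427 = -0.1067.
x_1 = (-0.3780 + 1.8898·(-0.1067))/5.2915 = -0.1096.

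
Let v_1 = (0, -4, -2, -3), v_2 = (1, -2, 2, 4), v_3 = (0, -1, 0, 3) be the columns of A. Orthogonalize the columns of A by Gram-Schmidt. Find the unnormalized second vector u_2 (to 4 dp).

u_2 = (1.0000, -3.1034, 1.4483, 3.1724)

q_1 = v_1/‖v_1‖ = (0, -4, -2, -3)/5.3852 = (0.0000, -0.7428, -0.3714, -0.5571).
r_{12} = q_1·v_2 = -1.4856.
u_2 = v_2 + 1.4856·q_1 = (1.0000, -3.1034, 1.4483, 3.1724).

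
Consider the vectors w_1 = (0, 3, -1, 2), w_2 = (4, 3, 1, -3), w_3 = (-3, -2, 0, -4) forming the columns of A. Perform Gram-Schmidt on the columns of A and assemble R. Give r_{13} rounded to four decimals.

e_1 = w_1/‖w_1‖ = (0, 3, -1, 2)/3.7417 = (0.0000, 0.8018, -0.2673, 0.5345).
r_{13} = e_1·w_3 = -3.7417.

r_{13} = -3.7417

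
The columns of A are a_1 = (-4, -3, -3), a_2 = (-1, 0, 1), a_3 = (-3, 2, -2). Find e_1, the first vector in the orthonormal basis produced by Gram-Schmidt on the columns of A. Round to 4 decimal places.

e_1 = (-0.6860, -0.5145, -0.5145)

e_1 = a_1/‖a_1‖ = (-4, -3, -3)/5.8310 = (-0.6860, -0.5145, -0.5145).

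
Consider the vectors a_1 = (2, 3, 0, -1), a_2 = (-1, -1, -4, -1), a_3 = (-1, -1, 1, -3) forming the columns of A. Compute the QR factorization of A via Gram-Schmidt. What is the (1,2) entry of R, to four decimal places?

a_1 = (2, 3, 0, -1); ‖a_1‖ = 3.7417, so e_1 = (0.5345, 0.8018, 0.0000, -0.2673).
r_{12} = e_1·a_2 = -1.0690.

r_{12} = -1.0690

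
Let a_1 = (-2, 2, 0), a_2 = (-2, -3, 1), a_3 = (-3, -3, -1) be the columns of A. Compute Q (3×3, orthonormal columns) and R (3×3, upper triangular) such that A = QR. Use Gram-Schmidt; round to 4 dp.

a_1 = (-2, 2, 0); ‖a_1‖ = 2.8284, so q_1 = (-0.7071, 0.7071, 0.0000).
q_1·a_2 = (-0.7071)·(-2) + 0.7071·(-3) + 0.0000·1 = -0.7071.
u_2 = a_2 + 0.7071·q_1 = (-2.5000, -2.5000, 1.0000).
‖u_2‖ = 3.6742, so q_2 = (-0.6804, -0.6804, 0.2722).
q_1·a_3 = (-0.7071)·(-3) + 0.7071·(-3) + 0.0000·(-1) = 0.0000; q_2·a_3 = (-0.6804)·(-3) + (-0.6804)·(-3) + 0.2722·(-1) = 3.8103.
u_3 = a_3 + 0.0000·q_1 − 3.8103·q_2 = (-0.4074, -0.4074, -2.0370).
‖u_3‖ = 2.1170, so q_3 = (-0.1925, -0.1925, -0.9623).

Q = [[-0.7071, -0.6804, -0.1925], [0.7071, -0.6804, -0.1925], [0.0000, 0.2722, -0.9623]], R = [[2.8284, -0.7071, 0.0000], [0.0000, 3.6742, 3.8103], [0.0000, 0.0000, 2.1170]]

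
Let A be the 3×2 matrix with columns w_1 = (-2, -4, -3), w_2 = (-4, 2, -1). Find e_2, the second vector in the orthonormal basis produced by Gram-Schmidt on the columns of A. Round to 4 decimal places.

e_2 = (-0.8339, 0.5307, -0.1516)

w_1 = (-2, -4, -3); ‖w_1‖ = 5.3852, so e_1 = (-0.3714, -0.7428, -0.5571).
e_1·w_2 = (-0.3714)·(-4) + (-0.7428)·2 + (-0.5571)·(-1) = 0.5571.
u_2 = w_2 − 0.5571·e_1 = (-3.7931, 2.4138, -0.6897).
‖u_2‖ = 4.5486, so e_2 = (-0.8339, 0.5307, -0.1516).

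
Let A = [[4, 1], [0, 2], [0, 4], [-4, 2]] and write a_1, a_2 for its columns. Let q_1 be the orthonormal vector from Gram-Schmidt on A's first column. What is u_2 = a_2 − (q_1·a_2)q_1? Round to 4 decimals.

a_1 = (4, 0, 0, -4); ‖a_1‖ = 5.6569, so q_1 = (0.7071, 0.0000, 0.0000, -0.7071).
q_1·a_2 = 0.7071·1 + 0.0000·2 + 0.0000·4 + (-0.7071)·2 = -0.7071.
u_2 = a_2 + 0.7071·q_1 = (1.5000, 2.0000, 4.0000, 1.5000).

u_2 = (1.5000, 2.0000, 4.0000, 1.5000)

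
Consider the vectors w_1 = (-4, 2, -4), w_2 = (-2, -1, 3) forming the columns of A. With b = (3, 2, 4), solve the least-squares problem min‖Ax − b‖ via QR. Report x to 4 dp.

q_1 = w_1/‖w_1‖ = (-4, 2, -4)/6.0000 = (-0.6667, 0.3333, -0.6667).
r_{12} = q_1·w_2 = -1.0000.
u_2 = w_2 + 1.0000·q_1 = (-2.6667, -0.6667, 2.3333).
‖u_2‖ = 3.6056, so q_2 = (-0.7396, -0.1849, 0.6472).
Qᵀb = (-4.0000, 0.0000).
Back-substitute: x_2 = 0.0000/3.6056 = 0.0000.
x_1 = (-4.0000 + 1.0000·0.0000)/6.0000 = -0.6667.

x = (-0.6667, 0.0000)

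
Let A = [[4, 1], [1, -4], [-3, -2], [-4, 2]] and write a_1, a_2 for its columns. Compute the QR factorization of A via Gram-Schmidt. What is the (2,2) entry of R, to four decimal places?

q_1 = a_1/‖a_1‖ = (4, 1, -3, -4)/6.4807 = (0.6172, 0.1543, -0.4629, -0.6172).
r_{12} = q_1·a_2 = -0.3086.
u_2 = a_2 + 0.3086·q_1 = (1.1905, -3.9524, -2.1429, 1.8095).
r_{22} = ‖u_2‖ = 4.9905.

r_{22} = 4.9905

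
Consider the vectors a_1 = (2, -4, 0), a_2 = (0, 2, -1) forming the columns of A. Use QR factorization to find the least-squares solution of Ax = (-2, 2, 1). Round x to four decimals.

x = (-1.0000, -1.0000)

a_1 = (2, -4, 0); ‖a_1‖ = 4.4721, so q_1 = (0.4472, -0.8944, 0.0000).
q_1·a_2 = 0.4472·0 + (-0.8944)·2 + 0.0000·(-1) = -1.7889.
u_2 = a_2 + 1.7889·q_1 = (0.8000, 0.4000, -1.0000).
‖u_2‖ = 1.3416, so q_2 = (0.5963, 0.2981, -0.7454).
Qᵀb = (-2.6833, -1.3416).
Back-substitute: x_2 = -1.3416/1.3416 = -1.0000.
x_1 = (-2.6833 + 1.7889·(-1.0000))/4.4721 = -1.0000.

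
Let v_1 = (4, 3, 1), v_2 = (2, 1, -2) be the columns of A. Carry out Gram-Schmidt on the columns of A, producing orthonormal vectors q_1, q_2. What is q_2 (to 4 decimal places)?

q_2 = (0.2537, -0.0159, -0.9672)

v_1 = (4, 3, 1); ‖v_1‖ = 5.0990, so q_1 = (0.7845, 0.5883, 0.1961).
q_1·v_2 = 0.7845·2 + 0.5883·1 + 0.1961·(-2) = 1.7650.
u_2 = v_2 − 1.7650·q_1 = (0.6154, -0.0385, -2.3462).
‖u_2‖ = 2.4258, so q_2 = (0.2537, -0.0159, -0.9672).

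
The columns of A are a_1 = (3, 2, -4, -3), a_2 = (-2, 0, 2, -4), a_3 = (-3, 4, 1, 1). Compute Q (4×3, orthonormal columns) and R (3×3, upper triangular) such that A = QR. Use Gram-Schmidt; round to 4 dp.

e_1 = a_1/‖a_1‖ = (3, 2, -4, -3)/6.1644 = (0.4867, 0.3244, -0.6489, -0.4867).
r_{12} = e_1·a_2 = -0.3244.
u_2 = a_2 + 0.3244·e_1 = (-1.8421, 0.1053, 1.7895, -4.1579).
‖u_2‖ = 4.8882, so e_2 = (-0.3768, 0.0215, 0.3661, -0.8506).
r_{13} = e_1·a_3 = -1.2978; r_{23} = e_2·a_3 = 0.7322.
u_3 = a_3 + 1.2978·e_1 − 0.7322·e_2 = (-2.0925, 4.4053, -0.1101, 0.9912).
‖u_3‖ = 4.9779, so e_3 = (-0.4204, 0.8850, -0.0221, 0.1991).

Q = [[0.4867, -0.3768, -0.4204], [0.3244, 0.0215, 0.8850], [-0.6489, 0.3661, -0.0221], [-0.4867, -0.8506, 0.1991]], R = [[6.1644, -0.3244, -1.2978], [0.0000, 4.8882, 0.7322], [0.0000, 0.0000, 4.9779]]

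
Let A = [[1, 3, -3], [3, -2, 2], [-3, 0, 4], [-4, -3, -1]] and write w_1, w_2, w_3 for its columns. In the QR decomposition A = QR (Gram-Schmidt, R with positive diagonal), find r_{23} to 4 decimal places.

e_1 = w_1/‖w_1‖ = (1, 3, -3, -4)/5.9161 = (0.1690, 0.5071, -0.5071, -0.6761).
r_{12} = e_1·w_2 = 1.5213.
u_2 = w_2 − 1.5213·e_1 = (2.7429, -2.7714, 0.7714, -1.9714).
‖u_2‖ = 4.4369, so e_2 = (0.6182, -0.6246, 0.1739, -0.4443).
r_{23} = e_2·w_3 = -1.9641.

r_{23} = -1.9641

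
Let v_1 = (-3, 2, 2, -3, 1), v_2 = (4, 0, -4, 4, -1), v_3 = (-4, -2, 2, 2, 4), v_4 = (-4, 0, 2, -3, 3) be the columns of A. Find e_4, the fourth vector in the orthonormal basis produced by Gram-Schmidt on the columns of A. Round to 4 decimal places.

e_4 = (0.1124, -0.3439, -0.5634, -0.5513, 0.4977)

v_1 = (-3, 2, 2, -3, 1); ‖v_1‖ = 5.1962, so e_1 = (-0.5774, 0.3849, 0.3849, -0.5774, 0.1925).
e_1·v_2 = (-0.5774)·4 + 0.3849·0 + 0.3849·(-4) + (-0.5774)·4 + 0.1925·(-1) = -6.3509.
u_2 = v_2 + 6.3509·e_1 = (0.3333, 2.4444, -1.5556, 0.3333, 0.2222).
‖u_2‖ = 2.9439, so e_2 = (0.1132, 0.8303, -0.5284, 0.1132, 0.0755).
e_1·v_3 = (-0.5774)·(-4) + 0.3849·(-2) + 0.3849·2 + (-0.5774)·2 + 0.1925·4 = 1.9245; e_2·v_3 = 0.1132·(-4) + 0.8303·(-2) + (-0.5284)·2 + 0.1132·2 + 0.0755·4 = -2.6420.
u_3 = v_3 − 1.9245·e_1 + 2.6420·e_2 = (-2.5897, -0.5470, -0.1368, 3.4103, 3.8291).
‖u_3‖ = 5.7720, so e_3 = (-0.4487, -0.0948, -0.0237, 0.5908, 0.6634).
e_1·v_4 = (-0.5774)·(-4) + 0.3849·0 + 0.3849·2 + (-0.5774)·(-3) + 0.1925·3 = 5.3886; e_2·v_4 = 0.1132·(-4) + 0.8303·0 + (-0.5284)·2 + 0.1132·(-3) + 0.0755·3 = -1.6229; e_3·v_4 = (-0.4487)·(-4) + (-0.0948)·0 + (-0.0237)·2 + 0.5908·(-3) + 0.6634·3 = 1.9650.
u_4 = v_4 − 5.3886·e_1 + 1.6229·e_2 − 1.9650·e_3 = (0.1765, -0.5403, -0.8851, -0.8661, 0.7819).
‖u_4‖ = 1.5710, so e_4 = (0.1124, -0.3439, -0.5634, -0.5513, 0.4977).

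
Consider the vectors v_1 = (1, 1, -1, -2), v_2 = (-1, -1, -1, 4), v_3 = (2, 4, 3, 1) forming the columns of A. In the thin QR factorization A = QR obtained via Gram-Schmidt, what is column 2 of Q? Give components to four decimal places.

e_2 = (0.1048, 0.1048, -0.8386, 0.5241)

e_1 = v_1/‖v_1‖ = (1, 1, -1, -2)/2.6458 = (0.3780, 0.3780, -0.3780, -0.7559).
r_{12} = e_1·v_2 = -3.4017.
u_2 = v_2 + 3.4017·e_1 = (0.2857, 0.2857, -2.2857, 1.4286).
‖u_2‖ = 2.7255, so e_2 = (0.1048, 0.1048, -0.8386, 0.5241).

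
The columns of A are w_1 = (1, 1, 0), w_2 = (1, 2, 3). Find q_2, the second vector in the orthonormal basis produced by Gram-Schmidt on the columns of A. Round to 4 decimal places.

q_2 = (-0.1622, 0.1622, 0.9733)

q_1 = w_1/‖w_1‖ = (1, 1, 0)/1.4142 = (0.7071, 0.7071, 0.0000).
r_{12} = q_1·w_2 = 2.1213.
u_2 = w_2 − 2.1213·q_1 = (-0.5000, 0.5000, 3.0000).
‖u_2‖ = 3.0822, so q_2 = (-0.1622, 0.1622, 0.9733).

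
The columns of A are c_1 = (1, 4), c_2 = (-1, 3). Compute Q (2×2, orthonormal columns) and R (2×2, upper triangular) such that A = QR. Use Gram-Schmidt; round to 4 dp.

q_1 = c_1/‖c_1‖ = (1, 4)/4.1231 = (0.2425, 0.9701).
r_{12} = q_1·c_2 = 2.6679.
u_2 = c_2 − 2.6679·q_1 = (-1.6471, 0.4118).
‖u_2‖ = 1.6977, so q_2 = (-0.9701, 0.2425).

Q = [[0.2425, -0.9701], [0.9701, 0.2425]], R = [[4.1231, 2.6679], [0.0000, 1.6977]]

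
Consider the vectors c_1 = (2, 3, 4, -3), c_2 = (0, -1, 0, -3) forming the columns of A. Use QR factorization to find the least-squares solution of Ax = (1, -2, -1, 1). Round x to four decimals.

x = (-0.3023, 0.0814)

e_1 = c_1/‖c_1‖ = (2, 3, 4, -3)/6.1644 = (0.3244, 0.4867, 0.6489, -0.4867).
r_{12} = e_1·c_2 = 0.9733.
u_2 = c_2 − 0.9733·e_1 = (-0.3158, -1.4737, -0.6316, -2.5263).
‖u_2‖ = 3.0088, so e_2 = (-0.1050, -0.4898, -0.2099, -0.8397).
Qᵀb = (-1.7844, 0.2449).
Back-substitute: x_2 = 0.2449/3.0088 = 0.0814.
x_1 = (-1.7844 − 0.9733·0.0814)/6.1644 = -0.3023.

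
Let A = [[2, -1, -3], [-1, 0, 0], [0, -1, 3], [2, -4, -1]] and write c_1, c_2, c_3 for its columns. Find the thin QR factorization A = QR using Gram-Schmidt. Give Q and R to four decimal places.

c_1 = (2, -1, 0, 2); ‖c_1‖ = 3.0000, so q_1 = (0.6667, -0.3333, 0.0000, 0.6667).
q_1·c_2 = 0.6667·(-1) + (-0.3333)·0 + 0.0000·(-1) + 0.6667·(-4) = -3.3333.
u_2 = c_2 + 3.3333·q_1 = (1.2222, -1.1111, -1.0000, -1.7778).
‖u_2‖ = 2.6247, so q_2 = (0.4657, -0.4233, -0.3810, -0.6773).
q_1·c_3 = 0.6667·(-3) + (-0.3333)·0 + 0.0000·3 + 0.6667·(-1) = -2.6667; q_2·c_3 = 0.4657·(-3) + (-0.4233)·0 + (-0.3810)·3 + (-0.6773)·(-1) = -1.8627.
u_3 = c_3 + 2.6667·q_1 + 1.8627·q_2 = (-0.3548, -1.6774, 2.2903, -0.4839).
‖u_3‖ = 2.9016, so q_3 = (-0.1223, -0.5781, 0.7893, -0.1668).

Q = [[0.6667, 0.4657, -0.1223], [-0.3333, -0.4233, -0.5781], [0.0000, -0.3810, 0.7893], [0.6667, -0.6773, -0.1668]], R = [[3.0000, -3.3333, -2.6667], [0.0000, 2.6247, -1.8627], [0.0000, 0.0000, 2.9016]]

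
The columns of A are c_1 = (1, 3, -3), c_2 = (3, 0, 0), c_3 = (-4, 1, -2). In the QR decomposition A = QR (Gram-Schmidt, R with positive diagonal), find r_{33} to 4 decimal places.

c_1 = (1, 3, -3); ‖c_1‖ = 4.3589, so q_1 = (0.2294, 0.6882, -0.6882).
q_1·c_2 = 0.2294·3 + 0.6882·0 + (-0.6882)·0 = 0.6882.
u_2 = c_2 − 0.6882·q_1 = (2.8421, -0.4737, 0.4737).
‖u_2‖ = 2.9200, so q_2 = (0.9733, -0.1622, 0.1622).
q_1·c_3 = 0.2294·(-4) + 0.6882·1 + (-0.6882)·(-2) = 1.1471; q_2·c_3 = 0.9733·(-4) + (-0.1622)·1 + 0.1622·(-2) = -4.3800.
u_3 = c_3 − 1.1471·q_1 + 4.3800·q_2 = (0.0000, -0.5000, -0.5000).
r_{33} = ‖u_3‖ = 0.7071.

r_{33} = 0.7071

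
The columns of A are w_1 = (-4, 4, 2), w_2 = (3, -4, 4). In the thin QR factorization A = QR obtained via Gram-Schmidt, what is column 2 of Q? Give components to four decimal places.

q_1 = w_1/‖w_1‖ = (-4, 4, 2)/6.0000 = (-0.6667, 0.6667, 0.3333).
r_{12} = q_1·w_2 = -3.3333.
u_2 = w_2 + 3.3333·q_1 = (0.7778, -1.7778, 5.1111).
‖u_2‖ = 5.4671, so q_2 = (0.1423, -0.3252, 0.9349).

q_2 = (0.1423, -0.3252, 0.9349)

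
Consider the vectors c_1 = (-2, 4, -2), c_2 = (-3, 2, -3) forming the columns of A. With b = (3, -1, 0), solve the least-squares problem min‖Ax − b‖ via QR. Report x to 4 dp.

c_1 = (-2, 4, -2); ‖c_1‖ = 4.8990, so q_1 = (-0.4082, 0.8165, -0.4082).
q_1·c_2 = (-0.4082)·(-3) + 0.8165·2 + (-0.4082)·(-3) = 4.0825.
u_2 = c_2 − 4.0825·q_1 = (-1.3333, -1.3333, -1.3333).
‖u_2‖ = 2.3094, so q_2 = (-0.5774, -0.5774, -0.5774).
Qᵀb = (-2.0412, -1.1547).
Back-substitute: x_2 = -1.1547/2.3094 = -0.5000.
x_1 = (-2.0412 − 4.0825·(-0.5000))/4.8990 = 0.0000.

x = (0.0000, -0.5000)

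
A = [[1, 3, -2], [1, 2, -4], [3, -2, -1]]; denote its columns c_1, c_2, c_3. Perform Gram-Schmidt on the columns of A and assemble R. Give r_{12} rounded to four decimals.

c_1 = (1, 1, 3); ‖c_1‖ = 3.3166, so q_1 = (0.3015, 0.3015, 0.9045).
r_{12} = q_1·c_2 = -0.3015.

r_{12} = -0.3015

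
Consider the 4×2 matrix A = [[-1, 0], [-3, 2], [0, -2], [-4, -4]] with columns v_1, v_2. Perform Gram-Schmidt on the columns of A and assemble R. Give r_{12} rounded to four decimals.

v_1 = (-1, -3, 0, -4); ‖v_1‖ = 5.0990, so q_1 = (-0.1961, -0.5883, 0.0000, -0.7845).
r_{12} = q_1·v_2 = 1.9612.

r_{12} = 1.9612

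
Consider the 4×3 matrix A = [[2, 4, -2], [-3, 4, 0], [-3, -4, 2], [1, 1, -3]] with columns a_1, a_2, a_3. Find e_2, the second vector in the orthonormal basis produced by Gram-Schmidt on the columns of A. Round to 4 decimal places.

e_2 = (0.4771, 0.7672, -0.4191, 0.0903)

a_1 = (2, -3, -3, 1); ‖a_1‖ = 4.7958, so e_1 = (0.4170, -0.6255, -0.6255, 0.2085).
e_1·a_2 = 0.4170·4 + (-0.6255)·4 + (-0.6255)·(-4) + 0.2085·1 = 1.8766.
u_2 = a_2 − 1.8766·e_1 = (3.2174, 5.1739, -2.8261, 0.6087).
‖u_2‖ = 6.7438, so e_2 = (0.4771, 0.7672, -0.4191, 0.0903).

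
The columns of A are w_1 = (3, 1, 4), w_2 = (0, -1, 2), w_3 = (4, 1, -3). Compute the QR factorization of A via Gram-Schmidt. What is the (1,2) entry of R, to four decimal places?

q_1 = w_1/‖w_1‖ = (3, 1, 4)/5.0990 = (0.5883, 0.1961, 0.7845).
r_{12} = q_1·w_2 = 1.3728.

r_{12} = 1.3728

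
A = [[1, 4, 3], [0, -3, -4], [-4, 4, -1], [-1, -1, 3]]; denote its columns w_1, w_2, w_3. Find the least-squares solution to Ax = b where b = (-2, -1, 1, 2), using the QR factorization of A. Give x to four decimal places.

x = (-0.7992, -0.4386, 0.3901)

w_1 = (1, 0, -4, -1); ‖w_1‖ = 4.2426, so e_1 = (0.2357, 0.0000, -0.9428, -0.2357).
e_1·w_2 = 0.2357·4 + 0.0000·(-3) + (-0.9428)·4 + (-0.2357)·(-1) = -2.5927.
u_2 = w_2 + 2.5927·e_1 = (4.6111, -3.0000, 1.5556, -1.6111).
‖u_2‖ = 5.9395, so e_2 = (0.7763, -0.5051, 0.2619, -0.2713).
e_1·w_3 = 0.2357·3 + 0.0000·(-4) + (-0.9428)·(-1) + (-0.2357)·3 = 0.9428; e_2·w_3 = 0.7763·3 + (-0.5051)·(-4) + 0.2619·(-1) + (-0.2713)·3 = 3.2737.
u_3 = w_3 − 0.9428·e_1 − 3.2737·e_2 = (0.2362, -2.3465, -0.9685, 4.1102).
‖u_3‖ = 4.8367, so e_3 = (0.0488, -0.4851, -0.2002, 0.8498).
Qᵀb = (-1.8856, -1.3282, 1.8868).
Back-substitute: x_3 = 1.8868/4.8367 = 0.3901.
x_2 = (-1.3282 − 3.2737·0.3901)/5.9395 = -0.4386.
x_1 = (-1.8856 + 2.5927·(-0.4386) − 0.9428·0.3901)/4.2426 = -0.7992.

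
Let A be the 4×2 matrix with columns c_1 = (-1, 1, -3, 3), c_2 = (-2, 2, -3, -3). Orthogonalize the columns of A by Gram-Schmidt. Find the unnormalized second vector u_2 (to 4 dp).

q_1 = c_1/‖c_1‖ = (-1, 1, -3, 3)/4.4721 = (-0.2236, 0.2236, -0.6708, 0.6708).
r_{12} = q_1·c_2 = 0.8944.
u_2 = c_2 − 0.8944·q_1 = (-1.8000, 1.8000, -2.4000, -3.6000).

u_2 = (-1.8000, 1.8000, -2.4000, -3.6000)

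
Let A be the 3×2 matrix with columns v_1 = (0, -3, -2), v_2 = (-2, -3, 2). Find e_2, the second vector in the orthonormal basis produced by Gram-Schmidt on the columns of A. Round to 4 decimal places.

e_2 = (-0.5151, -0.4755, 0.7132)

e_1 = v_1/‖v_1‖ = (0, -3, -2)/3.6056 = (0.0000, -0.8321, -0.5547).
r_{12} = e_1·v_2 = 1.3868.
u_2 = v_2 − 1.3868·e_1 = (-2.0000, -1.8462, 2.7692).
‖u_2‖ = 3.8829, so e_2 = (-0.5151, -0.4755, 0.7132).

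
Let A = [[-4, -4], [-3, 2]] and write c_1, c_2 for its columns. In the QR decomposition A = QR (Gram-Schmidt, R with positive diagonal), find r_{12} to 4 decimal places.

r_{12} = 2.0000

c_1 = (-4, -3); ‖c_1‖ = 5.0000, so e_1 = (-0.8000, -0.6000).
r_{12} = e_1·c_2 = 2.0000.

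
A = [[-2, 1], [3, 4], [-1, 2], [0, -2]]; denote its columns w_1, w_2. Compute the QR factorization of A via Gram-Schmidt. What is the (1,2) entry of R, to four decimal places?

e_1 = w_1/‖w_1‖ = (-2, 3, -1, 0)/3.7417 = (-0.5345, 0.8018, -0.2673, 0.0000).
r_{12} = e_1·w_2 = 2.1381.

r_{12} = 2.1381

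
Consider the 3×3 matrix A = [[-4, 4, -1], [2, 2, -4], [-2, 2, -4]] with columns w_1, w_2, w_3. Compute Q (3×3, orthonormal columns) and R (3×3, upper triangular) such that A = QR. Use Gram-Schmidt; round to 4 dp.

Q = [[-0.8165, 0.3651, 0.4472], [0.4082, 0.9129, 0.0000], [-0.4082, 0.1826, -0.8944]], R = [[4.8990, -3.2660, 0.8165], [0.0000, 3.6515, -4.7469], [0.0000, 0.0000, 3.1305]]

w_1 = (-4, 2, -2); ‖w_1‖ = 4.8990, so q_1 = (-0.8165, 0.4082, -0.4082).
q_1·w_2 = (-0.8165)·4 + 0.4082·2 + (-0.4082)·2 = -3.2660.
u_2 = w_2 + 3.2660·q_1 = (1.3333, 3.3333, 0.6667).
‖u_2‖ = 3.6515, so q_2 = (0.3651, 0.9129, 0.1826).
q_1·w_3 = (-0.8165)·(-1) + 0.4082·(-4) + (-0.4082)·(-4) = 0.8165; q_2·w_3 = 0.3651·(-1) + 0.9129·(-4) + 0.1826·(-4) = -4.7469.
u_3 = w_3 − 0.8165·q_1 + 4.7469·q_2 = (1.4000, 0.0000, -2.8000).
‖u_3‖ = 3.1305, so q_3 = (0.4472, 0.0000, -0.8944).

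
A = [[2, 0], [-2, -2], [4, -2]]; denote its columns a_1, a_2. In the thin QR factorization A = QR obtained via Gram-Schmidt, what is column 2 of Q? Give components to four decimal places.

e_2 = (0.1231, -0.8616, -0.4924)

e_1 = a_1/‖a_1‖ = (2, -2, 4)/4.8990 = (0.4082, -0.4082, 0.8165).
r_{12} = e_1·a_2 = -0.8165.
u_2 = a_2 + 0.8165·e_1 = (0.3333, -2.3333, -1.3333).
‖u_2‖ = 2.7080, so e_2 = (0.1231, -0.8616, -0.4924).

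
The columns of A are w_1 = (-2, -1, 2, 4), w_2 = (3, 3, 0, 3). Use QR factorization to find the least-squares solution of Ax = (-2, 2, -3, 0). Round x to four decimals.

w_1 = (-2, -1, 2, 4); ‖w_1‖ = 5.0000, so e_1 = (-0.4000, -0.2000, 0.4000, 0.8000).
e_1·w_2 = (-0.4000)·3 + (-0.2000)·3 + 0.4000·0 + 0.8000·3 = 0.6000.
u_2 = w_2 − 0.6000·e_1 = (3.2400, 3.1200, -0.2400, 2.5200).
‖u_2‖ = 5.1614, so e_2 = (0.6277, 0.6045, -0.0465, 0.4882).
Qᵀb = (-0.8000, 0.0930).
Back-substitute: x_2 = 0.0930/5.1614 = 0.0180.
x_1 = (-0.8000 − 0.6000·0.0180)/5.0000 = -0.1622.

x = (-0.1622, 0.0180)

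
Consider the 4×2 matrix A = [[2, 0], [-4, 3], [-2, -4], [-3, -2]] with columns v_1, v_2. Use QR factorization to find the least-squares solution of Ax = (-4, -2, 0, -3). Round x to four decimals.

v_1 = (2, -4, -2, -3); ‖v_1‖ = 5.7446, so q_1 = (0.3482, -0.6963, -0.3482, -0.5222).
q_1·v_2 = 0.3482·0 + (-0.6963)·3 + (-0.3482)·(-4) + (-0.5222)·(-2) = 0.3482.
u_2 = v_2 − 0.3482·q_1 = (-0.1212, 3.2424, -3.8788, -1.8182).
‖u_2‖ = 5.3739, so q_2 = (-0.0226, 0.6034, -0.7218, -0.3383).
Qᵀb = (1.5667, -0.1015).
Back-substitute: x_2 = -0.1015/5.3739 = -0.0189.
x_1 = (1.5667 − 0.3482·(-0.0189))/5.7446 = 0.2739.

x = (0.2739, -0.0189)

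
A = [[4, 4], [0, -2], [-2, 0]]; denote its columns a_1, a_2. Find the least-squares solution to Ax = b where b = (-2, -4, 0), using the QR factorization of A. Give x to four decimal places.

a_1 = (4, 0, -2); ‖a_1‖ = 4.4721, so q_1 = (0.8944, 0.0000, -0.4472).
q_1·a_2 = 0.8944·4 + 0.0000·(-2) + (-0.4472)·0 = 3.5777.
u_2 = a_2 − 3.5777·q_1 = (0.8000, -2.0000, 1.6000).
‖u_2‖ = 2.6833, so q_2 = (0.2981, -0.7454, 0.5963).
Qᵀb = (-1.7889, 2.3851).
Back-substitute: x_2 = 2.3851/2.6833 = 0.8889.
x_1 = (-1.7889 − 3.5777·0.8889)/4.4721 = -1.1111.

x = (-1.1111, 0.8889)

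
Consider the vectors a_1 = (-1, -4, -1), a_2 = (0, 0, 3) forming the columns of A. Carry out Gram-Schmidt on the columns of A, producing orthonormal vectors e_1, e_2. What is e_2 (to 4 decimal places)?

a_1 = (-1, -4, -1); ‖a_1‖ = 4.2426, so e_1 = (-0.2357, -0.9428, -0.2357).
e_1·a_2 = (-0.2357)·0 + (-0.9428)·0 + (-0.2357)·3 = -0.7071.
u_2 = a_2 + 0.7071·e_1 = (-0.1667, -0.6667, 2.8333).
‖u_2‖ = 2.9155, so e_2 = (-0.0572, -0.2287, 0.9718).

e_2 = (-0.0572, -0.2287, 0.9718)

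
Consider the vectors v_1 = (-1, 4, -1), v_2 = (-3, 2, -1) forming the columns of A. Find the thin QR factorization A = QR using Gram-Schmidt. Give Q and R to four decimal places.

Q = [[-0.2357, -0.9526], [0.9428, -0.2722], [-0.2357, -0.1361]], R = [[4.2426, 2.8284], [0.0000, 2.4495]]

v_1 = (-1, 4, -1); ‖v_1‖ = 4.2426, so q_1 = (-0.2357, 0.9428, -0.2357).
q_1·v_2 = (-0.2357)·(-3) + 0.9428·2 + (-0.2357)·(-1) = 2.8284.
u_2 = v_2 − 2.8284·q_1 = (-2.3333, -0.6667, -0.3333).
‖u_2‖ = 2.4495, so q_2 = (-0.9526, -0.2722, -0.1361).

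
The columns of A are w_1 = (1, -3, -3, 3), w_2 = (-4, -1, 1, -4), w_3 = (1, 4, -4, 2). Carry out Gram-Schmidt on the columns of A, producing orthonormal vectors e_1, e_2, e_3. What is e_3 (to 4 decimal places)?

w_1 = (1, -3, -3, 3); ‖w_1‖ = 5.2915, so e_1 = (0.1890, -0.5669, -0.5669, 0.5669).
e_1·w_2 = 0.1890·(-4) + (-0.5669)·(-1) + (-0.5669)·1 + 0.5669·(-4) = -3.0237.
u_2 = w_2 + 3.0237·e_1 = (-3.4286, -2.7143, -0.7143, -2.2857).
‖u_2‖ = 4.9857, so e_2 = (-0.6877, -0.5444, -0.1433, -0.4585).
e_1·w_3 = 0.1890·1 + (-0.5669)·4 + (-0.5669)·(-4) + 0.5669·2 = 1.3229; e_2·w_3 = (-0.6877)·1 + (-0.5444)·4 + (-0.1433)·(-4) + (-0.4585)·2 = -3.2092.
u_3 = w_3 − 1.3229·e_1 + 3.2092·e_2 = (-1.4569, 3.0029, -3.7098, -0.2213).
‖u_3‖ = 4.9951, so e_3 = (-0.2917, 0.6012, -0.7427, -0.0443).

e_3 = (-0.2917, 0.6012, -0.7427, -0.0443)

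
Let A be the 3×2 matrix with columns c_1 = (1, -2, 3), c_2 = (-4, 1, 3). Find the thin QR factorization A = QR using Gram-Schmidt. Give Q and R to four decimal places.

c_1 = (1, -2, 3); ‖c_1‖ = 3.7417, so q_1 = (0.2673, -0.5345, 0.8018).
q_1·c_2 = 0.2673·(-4) + (-0.5345)·1 + 0.8018·3 = 0.8018.
u_2 = c_2 − 0.8018·q_1 = (-4.2143, 1.4286, 2.3571).
‖u_2‖ = 5.0356, so q_2 = (-0.8369, 0.2837, 0.4681).

Q = [[0.2673, -0.8369], [-0.5345, 0.2837], [0.8018, 0.4681]], R = [[3.7417, 0.8018], [0.0000, 5.0356]]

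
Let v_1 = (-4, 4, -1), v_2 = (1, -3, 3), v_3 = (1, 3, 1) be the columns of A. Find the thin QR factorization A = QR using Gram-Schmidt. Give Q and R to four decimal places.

Q = [[-0.6963, -0.4590, 0.5518], [0.6963, -0.2455, 0.6745], [-0.1741, 0.8539, 0.4905]], R = [[5.7446, -3.3075, 1.2185], [0.0000, 2.8391, -0.3415], [0.0000, 0.0000, 3.0657]]

v_1 = (-4, 4, -1); ‖v_1‖ = 5.7446, so q_1 = (-0.6963, 0.6963, -0.1741).
q_1·v_2 = (-0.6963)·1 + 0.6963·(-3) + (-0.1741)·3 = -3.3075.
u_2 = v_2 + 3.3075·q_1 = (-1.3030, -0.6970, 2.4242).
‖u_2‖ = 2.8391, so q_2 = (-0.4590, -0.2455, 0.8539).
q_1·v_3 = (-0.6963)·1 + 0.6963·3 + (-0.1741)·1 = 1.2185; q_2·v_3 = (-0.4590)·1 + (-0.2455)·3 + 0.8539·1 = -0.3415.
u_3 = v_3 − 1.2185·q_1 + 0.3415·q_2 = (1.6917, 2.0677, 1.5038).
‖u_3‖ = 3.0657, so q_3 = (0.5518, 0.6745, 0.4905).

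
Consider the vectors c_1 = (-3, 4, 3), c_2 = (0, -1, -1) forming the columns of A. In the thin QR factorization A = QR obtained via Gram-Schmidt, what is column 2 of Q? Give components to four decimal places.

e_2 = (-0.8262, -0.2361, -0.5115)

c_1 = (-3, 4, 3); ‖c_1‖ = 5.8310, so e_1 = (-0.5145, 0.6860, 0.5145).
e_1·c_2 = (-0.5145)·0 + 0.6860·(-1) + 0.5145·(-1) = -1.2005.
u_2 = c_2 + 1.2005·e_1 = (-0.6176, -0.1765, -0.3824).
‖u_2‖ = 0.7475, so e_2 = (-0.8262, -0.2361, -0.5115).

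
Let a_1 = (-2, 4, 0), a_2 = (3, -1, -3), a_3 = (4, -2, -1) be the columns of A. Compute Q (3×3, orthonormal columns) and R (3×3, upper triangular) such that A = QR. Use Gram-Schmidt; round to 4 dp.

q_1 = a_1/‖a_1‖ = (-2, 4, 0)/4.4721 = (-0.4472, 0.8944, 0.0000).
r_{12} = q_1·a_2 = -2.2361.
u_2 = a_2 + 2.2361·q_1 = (2.0000, 1.0000, -3.0000).
‖u_2‖ = 3.7417, so q_2 = (0.5345, 0.2673, -0.8018).
r_{13} = q_1·a_3 = -3.5777; r_{23} = q_2·a_3 = 2.4054.
u_3 = a_3 + 3.5777·q_1 − 2.4054·q_2 = (1.1143, 0.5571, 0.9286).
‖u_3‖ = 1.5538, so q_3 = (0.7171, 0.3586, 0.5976).

Q = [[-0.4472, 0.5345, 0.7171], [0.8944, 0.2673, 0.3586], [0.0000, -0.8018, 0.5976]], R = [[4.4721, -2.2361, -3.5777], [0.0000, 3.7417, 2.4054], [0.0000, 0.0000, 1.5538]]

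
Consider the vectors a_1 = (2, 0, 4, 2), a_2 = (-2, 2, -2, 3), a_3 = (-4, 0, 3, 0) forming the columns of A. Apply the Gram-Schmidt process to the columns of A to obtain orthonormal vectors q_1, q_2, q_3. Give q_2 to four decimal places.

q_2 = (-0.3397, 0.4529, -0.2265, 0.7926)

a_1 = (2, 0, 4, 2); ‖a_1‖ = 4.8990, so q_1 = (0.4082, 0.0000, 0.8165, 0.4082).
q_1·a_2 = 0.4082·(-2) + 0.0000·2 + 0.8165·(-2) + 0.4082·3 = -1.2247.
u_2 = a_2 + 1.2247·q_1 = (-1.5000, 2.0000, -1.0000, 3.5000).
‖u_2‖ = 4.4159, so q_2 = (-0.3397, 0.4529, -0.2265, 0.7926).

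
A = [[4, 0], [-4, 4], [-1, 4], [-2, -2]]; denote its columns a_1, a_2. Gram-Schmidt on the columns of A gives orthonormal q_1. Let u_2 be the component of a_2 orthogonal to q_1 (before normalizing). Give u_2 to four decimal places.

a_1 = (4, -4, -1, -2); ‖a_1‖ = 6.0828, so q_1 = (0.6576, -0.6576, -0.1644, -0.3288).
q_1·a_2 = 0.6576·0 + (-0.6576)·4 + (-0.1644)·4 + (-0.3288)·(-2) = -2.6304.
u_2 = a_2 + 2.6304·q_1 = (1.7297, 2.2703, 3.5676, -2.8649).

u_2 = (1.7297, 2.2703, 3.5676, -2.8649)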